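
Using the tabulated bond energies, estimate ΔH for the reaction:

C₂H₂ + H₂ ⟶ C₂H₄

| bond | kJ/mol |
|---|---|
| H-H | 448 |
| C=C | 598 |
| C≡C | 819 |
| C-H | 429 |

Bonds broken (reactants):
  C≡C: 1 × 819 = 819
  C-H: 2 × 429 = 858
  H-H: 1 × 448 = 448
  Σ(broken) = 2125 kJ
Bonds formed (products):
  C-H: 4 × 429 = 1716
  C=C: 1 × 598 = 598
  Σ(formed) = 2314 kJ
ΔH = Σ(broken) − Σ(formed) = 2125 − 2314 = −189 kJ

ΔH ≈ −189 kJ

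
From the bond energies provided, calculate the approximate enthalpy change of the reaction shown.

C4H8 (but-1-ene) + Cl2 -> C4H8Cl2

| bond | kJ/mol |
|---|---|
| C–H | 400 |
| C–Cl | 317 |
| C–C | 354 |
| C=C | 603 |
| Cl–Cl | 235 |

Bonds broken (reactants):
  C–C: 2 × 354 = 708
  C–H: 8 × 400 = 3200
  C=C: 1 × 603 = 603
  Cl–Cl: 1 × 235 = 235
  Σ(broken) = 4746 kJ
Bonds formed (products):
  C–C: 3 × 354 = 1062
  C–Cl: 2 × 317 = 634
  C–H: 8 × 400 = 3200
  Σ(formed) = 4896 kJ
ΔH = Σ(broken) − Σ(formed) = 4746 − 4896 = −150 kJ

ΔH ≈ −150 kJ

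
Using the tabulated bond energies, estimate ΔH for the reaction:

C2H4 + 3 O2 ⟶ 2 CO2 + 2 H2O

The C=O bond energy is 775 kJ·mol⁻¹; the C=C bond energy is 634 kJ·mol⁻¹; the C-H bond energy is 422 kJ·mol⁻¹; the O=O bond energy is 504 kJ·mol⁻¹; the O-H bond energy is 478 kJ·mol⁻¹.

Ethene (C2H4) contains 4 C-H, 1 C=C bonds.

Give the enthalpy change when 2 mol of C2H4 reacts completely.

Bonds broken (reactants):
  C-H: 4 × 422 = 1688
  C=C: 1 × 634 = 634
  O=O: 3 × 504 = 1512
  Σ(broken) = 3834 kJ
Bonds formed (products):
  C=O: 4 × 775 = 3100
  O-H: 4 × 478 = 1912
  Σ(formed) = 5012 kJ
ΔH = Σ(broken) − Σ(formed) = 3834 − 5012 = −1178 kJ
For 2× the reaction as written: 2 × (−1178) = −2356 kJ

ΔH = −2356 kJ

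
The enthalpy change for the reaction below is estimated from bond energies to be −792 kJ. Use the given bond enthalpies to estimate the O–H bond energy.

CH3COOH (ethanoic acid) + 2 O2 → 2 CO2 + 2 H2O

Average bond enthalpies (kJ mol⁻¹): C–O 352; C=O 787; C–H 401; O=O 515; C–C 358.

Let D be the O–H bond energy.
Σ(broken) = 1×358 + 3×401 + 1×352 + 1×787 + 1×D + 2×515 = 3730 + D
Σ(formed) = 4×787 + 4×D = 3148 + 4D
ΔH = Σ(broken) − Σ(formed) = (3730 + D) − (3148 + 4D) = +582 − 3D
Setting this equal to −792 kJ gives 3D = 1374, so D = 458 kJ/mol.

D(O–H) ≈ 458 kJ/mol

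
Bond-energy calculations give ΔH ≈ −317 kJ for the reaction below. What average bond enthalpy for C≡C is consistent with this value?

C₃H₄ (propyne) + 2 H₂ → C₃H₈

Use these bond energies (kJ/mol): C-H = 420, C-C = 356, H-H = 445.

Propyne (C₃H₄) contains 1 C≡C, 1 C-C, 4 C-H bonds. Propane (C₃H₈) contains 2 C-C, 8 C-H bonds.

Let D be the C≡C bond energy.
Σ(broken) = 1×D + 1×356 + 4×420 + 2×445 = 2926 + D
Σ(formed) = 2×356 + 8×420 = 4072
ΔH = Σ(broken) − Σ(formed) = (2926 + D) − (4072) = −1146 + D
Setting this equal to −317 kJ gives D = 829 kJ/mol.

D(C≡C) ≈ 829 kJ/mol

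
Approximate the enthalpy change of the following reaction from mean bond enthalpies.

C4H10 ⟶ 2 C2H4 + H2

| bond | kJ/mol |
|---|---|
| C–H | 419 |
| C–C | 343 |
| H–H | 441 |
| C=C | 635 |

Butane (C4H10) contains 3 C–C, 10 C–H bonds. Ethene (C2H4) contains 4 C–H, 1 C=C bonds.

Bonds broken (reactants):
  C–C: 3 × 343 = 1029
  C–H: 10 × 419 = 4190
  Σ(broken) = 5219 kJ
Bonds formed (products):
  C–H: 8 × 419 = 3352
  C=C: 2 × 635 = 1270
  H–H: 1 × 441 = 441
  Σ(formed) = 5063 kJ
ΔH = Σ(broken) − Σ(formed) = 5219 − 5063 = +156 kJ

ΔH ≈ +156 kJ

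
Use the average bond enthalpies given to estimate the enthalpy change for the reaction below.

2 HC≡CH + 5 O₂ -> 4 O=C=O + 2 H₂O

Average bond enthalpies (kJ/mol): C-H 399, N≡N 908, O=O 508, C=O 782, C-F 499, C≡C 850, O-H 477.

Bonds broken (reactants):
  C≡C: 2 × 850 = 1700
  C-H: 4 × 399 = 1596
  O=O: 5 × 508 = 2540
  Σ(broken) = 5836 kJ
Bonds formed (products):
  C=O: 8 × 782 = 6256
  O-H: 4 × 477 = 1908
  Σ(formed) = 8164 kJ
ΔH = Σ(broken) − Σ(formed) = 5836 − 8164 = −2328 kJ

ΔH ≈ −2328 kJ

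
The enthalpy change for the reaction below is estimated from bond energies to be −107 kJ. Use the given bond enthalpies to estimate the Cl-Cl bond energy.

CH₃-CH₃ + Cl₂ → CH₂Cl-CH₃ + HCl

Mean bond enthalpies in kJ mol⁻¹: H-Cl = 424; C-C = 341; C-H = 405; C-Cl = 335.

Let D be the Cl-Cl bond energy.
Σ(broken) = 1×341 + 6×405 + 1×D = 2771 + D
Σ(formed) = 1×341 + 1×335 + 5×405 + 1×424 = 3125
ΔH = Σ(broken) − Σ(formed) = (2771 + D) − (3125) = −354 + D
Setting this equal to −107 kJ gives D = 247 kJ/mol.

D(Cl-Cl) ≈ 247 kJ/mol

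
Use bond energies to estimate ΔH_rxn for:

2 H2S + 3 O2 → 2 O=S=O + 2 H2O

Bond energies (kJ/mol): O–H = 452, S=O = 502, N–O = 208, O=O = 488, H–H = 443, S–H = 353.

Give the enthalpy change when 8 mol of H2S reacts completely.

ΔH = −3760 kJ

Bonds broken (reactants):
  O=O: 3 × 488 = 1464
  S–H: 4 × 353 = 1412
  Σ(broken) = 2876 kJ
Bonds formed (products):
  O–H: 4 × 452 = 1808
  S=O: 4 × 502 = 2008
  Σ(formed) = 3816 kJ
ΔH = Σ(broken) − Σ(formed) = 2876 − 3816 = −940 kJ
For 4× the reaction as written: 4 × (−940) = −3760 kJ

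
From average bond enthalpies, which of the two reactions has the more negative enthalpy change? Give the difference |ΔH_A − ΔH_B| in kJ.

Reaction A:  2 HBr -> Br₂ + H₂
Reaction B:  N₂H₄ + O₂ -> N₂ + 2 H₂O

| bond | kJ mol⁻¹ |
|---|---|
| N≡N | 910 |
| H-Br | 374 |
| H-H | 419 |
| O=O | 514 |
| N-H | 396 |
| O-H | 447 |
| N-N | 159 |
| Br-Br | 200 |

Reaction B, by 570 kJ

Reaction A:
  Bonds broken (reactants):
    H-Br: 2 × 374 = 748
    Σ(broken) = 748 kJ
  Bonds formed (products):
    Br-Br: 1 × 200 = 200
    H-H: 1 × 419 = 419
    Σ(formed) = 619 kJ
  ΔH_A = 748 − 619 = +129 kJ
Reaction B:
  Bonds broken (reactants):
    N-H: 4 × 396 = 1584
    N-N: 1 × 159 = 159
    O=O: 1 × 514 = 514
    Σ(broken) = 2257 kJ
  Bonds formed (products):
    N≡N: 1 × 910 = 910
    O-H: 4 × 447 = 1788
    Σ(formed) = 2698 kJ
  ΔH_B = 2257 − 2698 = −441 kJ
ΔH_A − ΔH_B = +570 kJ, so reaction B has the more negative ΔH; |ΔH_A − ΔH_B| = 570 kJ.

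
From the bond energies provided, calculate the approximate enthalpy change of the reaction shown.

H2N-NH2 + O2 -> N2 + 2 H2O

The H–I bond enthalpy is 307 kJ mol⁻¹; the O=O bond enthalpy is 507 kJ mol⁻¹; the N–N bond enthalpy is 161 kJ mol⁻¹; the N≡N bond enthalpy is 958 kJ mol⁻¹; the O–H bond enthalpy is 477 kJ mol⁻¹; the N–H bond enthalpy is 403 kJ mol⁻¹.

ΔH ≈ −586 kJ

Bonds broken (reactants):
  N–H: 4 × 403 = 1612
  N–N: 1 × 161 = 161
  O=O: 1 × 507 = 507
  Σ(broken) = 2280 kJ
Bonds formed (products):
  N≡N: 1 × 958 = 958
  O–H: 4 × 477 = 1908
  Σ(formed) = 2866 kJ
ΔH = Σ(broken) − Σ(formed) = 2280 − 2866 = −586 kJ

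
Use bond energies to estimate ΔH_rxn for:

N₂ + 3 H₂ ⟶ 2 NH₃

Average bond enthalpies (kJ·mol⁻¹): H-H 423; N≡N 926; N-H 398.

Bonds broken (reactants):
  H-H: 3 × 423 = 1269
  N≡N: 1 × 926 = 926
  Σ(broken) = 2195 kJ
Bonds formed (products):
  N-H: 6 × 398 = 2388
  Σ(formed) = 2388 kJ
ΔH = Σ(broken) − Σ(formed) = 2195 − 2388 = −193 kJ

ΔH ≈ −193 kJ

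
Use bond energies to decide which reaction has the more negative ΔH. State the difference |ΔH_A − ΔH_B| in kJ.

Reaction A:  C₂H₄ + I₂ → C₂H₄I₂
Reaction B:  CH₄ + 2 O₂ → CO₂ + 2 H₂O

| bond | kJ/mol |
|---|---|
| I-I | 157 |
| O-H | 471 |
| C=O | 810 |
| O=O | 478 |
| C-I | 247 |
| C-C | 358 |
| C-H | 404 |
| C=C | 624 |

Reaction B, by 861 kJ

Reaction A:
  Bonds broken (reactants):
    C-H: 4 × 404 = 1616
    C=C: 1 × 624 = 624
    I-I: 1 × 157 = 157
    Σ(broken) = 2397 kJ
  Bonds formed (products):
    C-C: 1 × 358 = 358
    C-H: 4 × 404 = 1616
    C-I: 2 × 247 = 494
    Σ(formed) = 2468 kJ
  ΔH_A = 2397 − 2468 = −71 kJ
Reaction B:
  Bonds broken (reactants):
    C-H: 4 × 404 = 1616
    O=O: 2 × 478 = 956
    Σ(broken) = 2572 kJ
  Bonds formed (products):
    C=O: 2 × 810 = 1620
    O-H: 4 × 471 = 1884
    Σ(formed) = 3504 kJ
  ΔH_B = 2572 − 3504 = −932 kJ
ΔH_A − ΔH_B = +861 kJ, so reaction B has the more negative ΔH; |ΔH_A − ΔH_B| = 861 kJ.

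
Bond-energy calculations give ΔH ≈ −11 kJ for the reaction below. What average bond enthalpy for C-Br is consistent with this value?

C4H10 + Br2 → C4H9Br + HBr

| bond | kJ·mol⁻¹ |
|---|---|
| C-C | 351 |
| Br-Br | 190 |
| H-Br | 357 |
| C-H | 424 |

Let D be the C-Br bond energy.
Σ(broken) = 1×190 + 3×351 + 10×424 = 5483
Σ(formed) = 1×D + 3×351 + 9×424 + 1×357 = 5226 + D
ΔH = Σ(broken) − Σ(formed) = (5483) − (5226 + D) = +257 − D
Setting this equal to −11 kJ gives D = 268 kJ/mol.

D(C-Br) ≈ 268 kJ/mol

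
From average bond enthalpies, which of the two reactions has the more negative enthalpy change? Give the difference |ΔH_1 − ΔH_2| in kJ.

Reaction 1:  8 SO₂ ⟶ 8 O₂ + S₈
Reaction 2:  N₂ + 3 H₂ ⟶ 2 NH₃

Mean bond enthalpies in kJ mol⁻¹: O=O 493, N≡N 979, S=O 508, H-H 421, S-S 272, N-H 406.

Reaction 1:
  Bonds broken (reactants):
    S=O: 16 × 508 = 8128
    Σ(broken) = 8128 kJ
  Bonds formed (products):
    O=O: 8 × 493 = 3944
    S-S: 8 × 272 = 2176
    Σ(formed) = 6120 kJ
  ΔH_1 = 8128 − 6120 = +2008 kJ
Reaction 2:
  Bonds broken (reactants):
    H-H: 3 × 421 = 1263
    N≡N: 1 × 979 = 979
    Σ(broken) = 2242 kJ
  Bonds formed (products):
    N-H: 6 × 406 = 2436
    Σ(formed) = 2436 kJ
  ΔH_2 = 2242 − 2436 = −194 kJ
ΔH_1 − ΔH_2 = +2202 kJ, so reaction 2 has the more negative ΔH; |ΔH_1 − ΔH_2| = 2202 kJ.

Reaction 2, by 2202 kJ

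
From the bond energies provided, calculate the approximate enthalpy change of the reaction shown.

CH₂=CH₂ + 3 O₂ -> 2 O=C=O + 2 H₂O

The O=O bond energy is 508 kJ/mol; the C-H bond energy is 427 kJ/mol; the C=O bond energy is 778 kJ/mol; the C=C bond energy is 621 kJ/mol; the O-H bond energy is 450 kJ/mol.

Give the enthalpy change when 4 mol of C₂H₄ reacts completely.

Bonds broken (reactants):
  C-H: 4 × 427 = 1708
  C=C: 1 × 621 = 621
  O=O: 3 × 508 = 1524
  Σ(broken) = 3853 kJ
Bonds formed (products):
  C=O: 4 × 778 = 3112
  O-H: 4 × 450 = 1800
  Σ(formed) = 4912 kJ
ΔH = Σ(broken) − Σ(formed) = 3853 − 4912 = −1059 kJ
For 4× the reaction as written: 4 × (−1059) = −4236 kJ

ΔH = −4236 kJ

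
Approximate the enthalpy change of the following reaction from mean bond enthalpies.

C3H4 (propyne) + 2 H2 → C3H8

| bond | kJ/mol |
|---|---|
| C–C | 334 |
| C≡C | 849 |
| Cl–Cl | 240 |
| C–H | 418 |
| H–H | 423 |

ΔH ≈ −311 kJ

Bonds broken (reactants):
  C≡C: 1 × 849 = 849
  C–C: 1 × 334 = 334
  C–H: 4 × 418 = 1672
  H–H: 2 × 423 = 846
  Σ(broken) = 3701 kJ
Bonds formed (products):
  C–C: 2 × 334 = 668
  C–H: 8 × 418 = 3344
  Σ(formed) = 4012 kJ
ΔH = Σ(broken) − Σ(formed) = 3701 − 4012 = −311 kJ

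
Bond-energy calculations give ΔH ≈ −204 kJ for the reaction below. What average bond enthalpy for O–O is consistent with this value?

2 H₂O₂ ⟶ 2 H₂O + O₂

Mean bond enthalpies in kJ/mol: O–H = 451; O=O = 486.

Let D be the O–O bond energy.
Σ(broken) = 4×451 + 2×D = 1804 + 2D
Σ(formed) = 4×451 + 1×486 = 2290
ΔH = Σ(broken) − Σ(formed) = (1804 + 2D) − (2290) = −486 + 2D
Setting this equal to −204 kJ gives 2D = 282, so D = 141 kJ/mol.

D(O–O) ≈ 141 kJ/mol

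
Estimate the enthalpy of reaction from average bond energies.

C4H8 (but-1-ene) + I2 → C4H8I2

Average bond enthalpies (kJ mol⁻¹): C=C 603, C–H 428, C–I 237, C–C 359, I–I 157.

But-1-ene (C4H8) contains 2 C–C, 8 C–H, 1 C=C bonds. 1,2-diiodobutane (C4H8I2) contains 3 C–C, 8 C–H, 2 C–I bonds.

ΔH ≈ −73 kJ

Bonds broken (reactants):
  C–C: 2 × 359 = 718
  C–H: 8 × 428 = 3424
  C=C: 1 × 603 = 603
  I–I: 1 × 157 = 157
  Σ(broken) = 4902 kJ
Bonds formed (products):
  C–C: 3 × 359 = 1077
  C–H: 8 × 428 = 3424
  C–I: 2 × 237 = 474
  Σ(formed) = 4975 kJ
ΔH = Σ(broken) − Σ(formed) = 4902 − 4975 = −73 kJ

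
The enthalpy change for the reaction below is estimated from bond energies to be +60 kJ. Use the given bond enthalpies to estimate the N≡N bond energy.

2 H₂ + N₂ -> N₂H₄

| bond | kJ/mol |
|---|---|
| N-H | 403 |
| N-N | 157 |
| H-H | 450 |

Let D be the N≡N bond energy.
Σ(broken) = 2×450 + 1×D = 900 + D
Σ(formed) = 4×403 + 1×157 = 1769
ΔH = Σ(broken) − Σ(formed) = (900 + D) − (1769) = −869 + D
Setting this equal to +60 kJ gives D = 929 kJ/mol.

D(N≡N) ≈ 929 kJ/mol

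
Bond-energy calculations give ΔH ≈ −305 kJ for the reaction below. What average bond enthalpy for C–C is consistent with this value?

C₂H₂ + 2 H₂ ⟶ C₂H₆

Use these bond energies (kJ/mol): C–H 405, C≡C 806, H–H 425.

Let D be the C–C bond energy.
Σ(broken) = 1×806 + 2×405 + 2×425 = 2466
Σ(formed) = 1×D + 6×405 = 2430 + D
ΔH = Σ(broken) − Σ(formed) = (2466) − (2430 + D) = +36 − D
Setting this equal to −305 kJ gives D = 341 kJ/mol.

D(C–C) ≈ 341 kJ/mol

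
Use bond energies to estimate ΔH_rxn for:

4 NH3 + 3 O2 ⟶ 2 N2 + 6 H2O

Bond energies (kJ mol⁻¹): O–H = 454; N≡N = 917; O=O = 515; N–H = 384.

ΔH ≈ −1129 kJ

Bonds broken (reactants):
  N–H: 12 × 384 = 4608
  O=O: 3 × 515 = 1545
  Σ(broken) = 6153 kJ
Bonds formed (products):
  N≡N: 2 × 917 = 1834
  O–H: 12 × 454 = 5448
  Σ(formed) = 7282 kJ
ΔH = Σ(broken) − Σ(formed) = 6153 − 7282 = −1129 kJ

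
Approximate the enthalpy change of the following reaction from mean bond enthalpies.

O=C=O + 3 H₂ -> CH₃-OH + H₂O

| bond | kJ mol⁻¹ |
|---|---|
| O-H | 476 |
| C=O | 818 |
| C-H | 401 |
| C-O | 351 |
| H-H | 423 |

ΔH ≈ −77 kJ

Bonds broken (reactants):
  C=O: 2 × 818 = 1636
  H-H: 3 × 423 = 1269
  Σ(broken) = 2905 kJ
Bonds formed (products):
  C-H: 3 × 401 = 1203
  C-O: 1 × 351 = 351
  O-H: 3 × 476 = 1428
  Σ(formed) = 2982 kJ
ΔH = Σ(broken) − Σ(formed) = 2905 − 2982 = −77 kJ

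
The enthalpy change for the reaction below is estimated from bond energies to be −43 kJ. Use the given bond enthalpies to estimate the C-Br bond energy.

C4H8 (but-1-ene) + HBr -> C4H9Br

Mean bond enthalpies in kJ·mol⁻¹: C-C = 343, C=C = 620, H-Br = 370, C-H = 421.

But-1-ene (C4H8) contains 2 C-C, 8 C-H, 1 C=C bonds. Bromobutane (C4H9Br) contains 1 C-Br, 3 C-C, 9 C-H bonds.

D(C-Br) ≈ 269 kJ/mol

Let D be the C-Br bond energy.
Σ(broken) = 2×343 + 8×421 + 1×620 + 1×370 = 5044
Σ(formed) = 1×D + 3×343 + 9×421 = 4818 + D
ΔH = Σ(broken) − Σ(formed) = (5044) − (4818 + D) = +226 − D
Setting this equal to −43 kJ gives D = 269 kJ/mol.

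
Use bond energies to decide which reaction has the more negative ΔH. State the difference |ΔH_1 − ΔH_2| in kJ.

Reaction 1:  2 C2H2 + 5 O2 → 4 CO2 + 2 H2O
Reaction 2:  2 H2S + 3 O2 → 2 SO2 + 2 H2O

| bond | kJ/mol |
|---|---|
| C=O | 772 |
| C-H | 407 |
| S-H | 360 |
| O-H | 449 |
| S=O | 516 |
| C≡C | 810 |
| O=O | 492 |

Reaction 1:
  Bonds broken (reactants):
    C≡C: 2 × 810 = 1620
    C-H: 4 × 407 = 1628
    O=O: 5 × 492 = 2460
    Σ(broken) = 5708 kJ
  Bonds formed (products):
    C=O: 8 × 772 = 6176
    O-H: 4 × 449 = 1796
    Σ(formed) = 7972 kJ
  ΔH_1 = 5708 − 7972 = −2264 kJ
Reaction 2:
  Bonds broken (reactants):
    O=O: 3 × 492 = 1476
    S-H: 4 × 360 = 1440
    Σ(broken) = 2916 kJ
  Bonds formed (products):
    O-H: 4 × 449 = 1796
    S=O: 4 × 516 = 2064
    Σ(formed) = 3860 kJ
  ΔH_2 = 2916 − 3860 = −944 kJ
ΔH_1 − ΔH_2 = −1320 kJ, so reaction 1 has the more negative ΔH; |ΔH_1 − ΔH_2| = 1320 kJ.

Reaction 1, by 1320 kJ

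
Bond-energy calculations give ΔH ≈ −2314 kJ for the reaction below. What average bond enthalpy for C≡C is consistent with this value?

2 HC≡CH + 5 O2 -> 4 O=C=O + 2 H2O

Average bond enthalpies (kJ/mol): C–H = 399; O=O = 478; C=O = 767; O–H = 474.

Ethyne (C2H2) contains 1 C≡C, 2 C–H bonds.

Let D be the C≡C bond energy.
Σ(broken) = 2×D + 4×399 + 5×478 = 3986 + 2D
Σ(formed) = 8×767 + 4×474 = 8032
ΔH = Σ(broken) − Σ(formed) = (3986 + 2D) − (8032) = −4046 + 2D
Setting this equal to −2314 kJ gives 2D = 1732, so D = 866 kJ/mol.

D(C≡C) ≈ 866 kJ/mol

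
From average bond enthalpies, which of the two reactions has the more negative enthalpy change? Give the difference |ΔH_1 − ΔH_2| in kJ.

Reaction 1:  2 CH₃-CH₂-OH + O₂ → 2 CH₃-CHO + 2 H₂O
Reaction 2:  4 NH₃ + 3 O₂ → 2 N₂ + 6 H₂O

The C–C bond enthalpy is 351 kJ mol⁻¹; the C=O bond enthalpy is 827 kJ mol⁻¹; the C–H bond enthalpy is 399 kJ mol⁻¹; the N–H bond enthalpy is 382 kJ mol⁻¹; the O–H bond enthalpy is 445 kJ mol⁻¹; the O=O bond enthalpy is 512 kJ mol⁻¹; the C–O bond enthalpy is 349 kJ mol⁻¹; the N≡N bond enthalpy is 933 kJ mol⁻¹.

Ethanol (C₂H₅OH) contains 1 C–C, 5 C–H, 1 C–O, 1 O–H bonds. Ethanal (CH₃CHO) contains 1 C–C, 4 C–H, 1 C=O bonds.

Reaction 1:
  Bonds broken (reactants):
    C–C: 2 × 351 = 702
    C–H: 10 × 399 = 3990
    C–O: 2 × 349 = 698
    O–H: 2 × 445 = 890
    O=O: 1 × 512 = 512
    Σ(broken) = 6792 kJ
  Bonds formed (products):
    C–C: 2 × 351 = 702
    C–H: 8 × 399 = 3192
    C=O: 2 × 827 = 1654
    O–H: 4 × 445 = 1780
    Σ(formed) = 7328 kJ
  ΔH_1 = 6792 − 7328 = −536 kJ
Reaction 2:
  Bonds broken (reactants):
    N–H: 12 × 382 = 4584
    O=O: 3 × 512 = 1536
    Σ(broken) = 6120 kJ
  Bonds formed (products):
    N≡N: 2 × 933 = 1866
    O–H: 12 × 445 = 5340
    Σ(formed) = 7206 kJ
  ΔH_2 = 6120 − 7206 = −1086 kJ
ΔH_1 − ΔH_2 = +550 kJ, so reaction 2 has the more negative ΔH; |ΔH_1 − ΔH_2| = 550 kJ.

Reaction 2, by 550 kJ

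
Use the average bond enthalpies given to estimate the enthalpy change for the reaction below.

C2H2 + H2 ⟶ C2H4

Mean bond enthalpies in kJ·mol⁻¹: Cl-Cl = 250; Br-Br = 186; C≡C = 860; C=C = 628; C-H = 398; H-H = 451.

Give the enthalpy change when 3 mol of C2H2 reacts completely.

Bonds broken (reactants):
  C≡C: 1 × 860 = 860
  C-H: 2 × 398 = 796
  H-H: 1 × 451 = 451
  Σ(broken) = 2107 kJ
Bonds formed (products):
  C-H: 4 × 398 = 1592
  C=C: 1 × 628 = 628
  Σ(formed) = 2220 kJ
ΔH = Σ(broken) − Σ(formed) = 2107 − 2220 = −113 kJ
For 3× the reaction as written: 3 × (−113) = −339 kJ

ΔH = −339 kJ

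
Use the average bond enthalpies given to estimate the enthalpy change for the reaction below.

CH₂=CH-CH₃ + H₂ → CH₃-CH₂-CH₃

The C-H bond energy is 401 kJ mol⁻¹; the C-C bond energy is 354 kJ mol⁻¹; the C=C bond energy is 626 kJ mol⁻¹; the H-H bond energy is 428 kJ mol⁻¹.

Bonds broken (reactants):
  C-C: 1 × 354 = 354
  C-H: 6 × 401 = 2406
  C=C: 1 × 626 = 626
  H-H: 1 × 428 = 428
  Σ(broken) = 3814 kJ
Bonds formed (products):
  C-C: 2 × 354 = 708
  C-H: 8 × 401 = 3208
  Σ(formed) = 3916 kJ
ΔH = Σ(broken) − Σ(formed) = 3814 − 3916 = −102 kJ

ΔH ≈ −102 kJ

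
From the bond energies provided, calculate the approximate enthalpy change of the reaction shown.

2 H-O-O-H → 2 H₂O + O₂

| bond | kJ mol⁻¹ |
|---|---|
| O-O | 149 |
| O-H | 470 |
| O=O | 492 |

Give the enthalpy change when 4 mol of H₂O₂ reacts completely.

ΔH = −388 kJ

Bonds broken (reactants):
  O-H: 4 × 470 = 1880
  O-O: 2 × 149 = 298
  Σ(broken) = 2178 kJ
Bonds formed (products):
  O-H: 4 × 470 = 1880
  O=O: 1 × 492 = 492
  Σ(formed) = 2372 kJ
ΔH = Σ(broken) − Σ(formed) = 2178 − 2372 = −194 kJ
For 2× the reaction as written: 2 × (−194) = −388 kJ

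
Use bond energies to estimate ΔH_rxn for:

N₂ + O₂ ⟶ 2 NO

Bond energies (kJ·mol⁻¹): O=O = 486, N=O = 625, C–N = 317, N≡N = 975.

ΔH ≈ +211 kJ

Bonds broken (reactants):
  N≡N: 1 × 975 = 975
  O=O: 1 × 486 = 486
  Σ(broken) = 1461 kJ
Bonds formed (products):
  N=O: 2 × 625 = 1250
  Σ(formed) = 1250 kJ
ΔH = Σ(broken) − Σ(formed) = 1461 − 1250 = +211 kJ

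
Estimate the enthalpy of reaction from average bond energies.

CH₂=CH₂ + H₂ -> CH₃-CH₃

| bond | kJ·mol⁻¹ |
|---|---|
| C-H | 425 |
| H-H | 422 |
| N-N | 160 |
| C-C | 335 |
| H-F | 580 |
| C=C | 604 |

ΔH ≈ −159 kJ

Bonds broken (reactants):
  C-H: 4 × 425 = 1700
  C=C: 1 × 604 = 604
  H-H: 1 × 422 = 422
  Σ(broken) = 2726 kJ
Bonds formed (products):
  C-C: 1 × 335 = 335
  C-H: 6 × 425 = 2550
  Σ(formed) = 2885 kJ
ΔH = Σ(broken) − Σ(formed) = 2726 − 2885 = −159 kJ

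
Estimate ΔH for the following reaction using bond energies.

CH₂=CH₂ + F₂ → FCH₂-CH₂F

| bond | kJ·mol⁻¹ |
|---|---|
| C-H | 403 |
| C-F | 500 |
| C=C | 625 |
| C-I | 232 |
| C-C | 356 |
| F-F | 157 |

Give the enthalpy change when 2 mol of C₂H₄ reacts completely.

Bonds broken (reactants):
  C-H: 4 × 403 = 1612
  C=C: 1 × 625 = 625
  F-F: 1 × 157 = 157
  Σ(broken) = 2394 kJ
Bonds formed (products):
  C-C: 1 × 356 = 356
  C-F: 2 × 500 = 1000
  C-H: 4 × 403 = 1612
  Σ(formed) = 2968 kJ
ΔH = Σ(broken) − Σ(formed) = 2394 − 2968 = −574 kJ
For 2× the reaction as written: 2 × (−574) = −1148 kJ

ΔH = −1148 kJ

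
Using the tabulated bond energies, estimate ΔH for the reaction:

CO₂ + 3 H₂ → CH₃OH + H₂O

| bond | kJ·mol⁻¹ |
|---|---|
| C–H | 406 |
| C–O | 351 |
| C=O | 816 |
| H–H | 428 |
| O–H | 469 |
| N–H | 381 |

Bonds broken (reactants):
  C=O: 2 × 816 = 1632
  H–H: 3 × 428 = 1284
  Σ(broken) = 2916 kJ
Bonds formed (products):
  C–H: 3 × 406 = 1218
  C–O: 1 × 351 = 351
  O–H: 3 × 469 = 1407
  Σ(formed) = 2976 kJ
ΔH = Σ(broken) − Σ(formed) = 2916 − 2976 = −60 kJ

ΔH ≈ −60 kJ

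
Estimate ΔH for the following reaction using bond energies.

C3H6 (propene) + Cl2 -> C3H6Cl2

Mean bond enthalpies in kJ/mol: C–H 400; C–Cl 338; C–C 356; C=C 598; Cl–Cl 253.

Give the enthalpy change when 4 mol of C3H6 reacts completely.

Bonds broken (reactants):
  C–C: 1 × 356 = 356
  C–H: 6 × 400 = 2400
  C=C: 1 × 598 = 598
  Cl–Cl: 1 × 253 = 253
  Σ(broken) = 3607 kJ
Bonds formed (products):
  C–C: 2 × 356 = 712
  C–Cl: 2 × 338 = 676
  C–H: 6 × 400 = 2400
  Σ(formed) = 3788 kJ
ΔH = Σ(broken) − Σ(formed) = 3607 − 3788 = −181 kJ
For 4× the reaction as written: 4 × (−181) = −724 kJ

ΔH = −724 kJ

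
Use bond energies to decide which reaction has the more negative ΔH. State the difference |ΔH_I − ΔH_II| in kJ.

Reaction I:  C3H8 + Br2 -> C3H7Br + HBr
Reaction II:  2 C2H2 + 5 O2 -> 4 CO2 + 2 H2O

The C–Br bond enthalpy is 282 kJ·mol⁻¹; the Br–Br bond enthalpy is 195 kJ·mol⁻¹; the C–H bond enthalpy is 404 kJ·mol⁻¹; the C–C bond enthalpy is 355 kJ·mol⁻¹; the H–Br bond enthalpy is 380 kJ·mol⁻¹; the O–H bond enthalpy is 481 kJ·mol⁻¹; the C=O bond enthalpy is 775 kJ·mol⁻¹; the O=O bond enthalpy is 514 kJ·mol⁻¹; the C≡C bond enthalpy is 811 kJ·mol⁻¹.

Reaction I:
  Bonds broken (reactants):
    Br–Br: 1 × 195 = 195
    C–C: 2 × 355 = 710
    C–H: 8 × 404 = 3232
    Σ(broken) = 4137 kJ
  Bonds formed (products):
    C–Br: 1 × 282 = 282
    C–C: 2 × 355 = 710
    C–H: 7 × 404 = 2828
    H–Br: 1 × 380 = 380
    Σ(formed) = 4200 kJ
  ΔH_I = 4137 − 4200 = −63 kJ
Reaction II:
  Bonds broken (reactants):
    C≡C: 2 × 811 = 1622
    C–H: 4 × 404 = 1616
    O=O: 5 × 514 = 2570
    Σ(broken) = 5808 kJ
  Bonds formed (products):
    C=O: 8 × 775 = 6200
    O–H: 4 × 481 = 1924
    Σ(formed) = 8124 kJ
  ΔH_II = 5808 − 8124 = −2316 kJ
ΔH_I − ΔH_II = +2253 kJ, so reaction II has the more negative ΔH; |ΔH_I − ΔH_II| = 2253 kJ.

Reaction II, by 2253 kJ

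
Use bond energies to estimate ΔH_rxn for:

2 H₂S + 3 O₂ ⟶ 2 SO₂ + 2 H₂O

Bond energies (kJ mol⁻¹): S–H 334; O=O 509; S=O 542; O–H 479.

ΔH ≈ −1221 kJ

Bonds broken (reactants):
  O=O: 3 × 509 = 1527
  S–H: 4 × 334 = 1336
  Σ(broken) = 2863 kJ
Bonds formed (products):
  O–H: 4 × 479 = 1916
  S=O: 4 × 542 = 2168
  Σ(formed) = 4084 kJ
ΔH = Σ(broken) − Σ(formed) = 2863 − 4084 = −1221 kJ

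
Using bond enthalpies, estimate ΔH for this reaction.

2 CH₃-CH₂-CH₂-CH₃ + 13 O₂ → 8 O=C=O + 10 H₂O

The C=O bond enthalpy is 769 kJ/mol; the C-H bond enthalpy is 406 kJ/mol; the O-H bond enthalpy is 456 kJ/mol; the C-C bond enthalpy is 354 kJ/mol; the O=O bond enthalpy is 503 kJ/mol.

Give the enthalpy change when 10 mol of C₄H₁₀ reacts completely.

ΔH = −23205 kJ

Bonds broken (reactants):
  C-C: 6 × 354 = 2124
  C-H: 20 × 406 = 8120
  O=O: 13 × 503 = 6539
  Σ(broken) = 16783 kJ
Bonds formed (products):
  C=O: 16 × 769 = 12304
  O-H: 20 × 456 = 9120
  Σ(formed) = 21424 kJ
ΔH = Σ(broken) − Σ(formed) = 16783 − 21424 = −4641 kJ
For 5× the reaction as written: 5 × (−4641) = −23205 kJ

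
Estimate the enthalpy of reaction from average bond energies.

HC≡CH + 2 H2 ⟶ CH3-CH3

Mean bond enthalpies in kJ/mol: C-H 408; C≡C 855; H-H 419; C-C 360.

Bonds broken (reactants):
  C≡C: 1 × 855 = 855
  C-H: 2 × 408 = 816
  H-H: 2 × 419 = 838
  Σ(broken) = 2509 kJ
Bonds formed (products):
  C-C: 1 × 360 = 360
  C-H: 6 × 408 = 2448
  Σ(formed) = 2808 kJ
ΔH = Σ(broken) − Σ(formed) = 2509 − 2808 = −299 kJ

ΔH ≈ −299 kJ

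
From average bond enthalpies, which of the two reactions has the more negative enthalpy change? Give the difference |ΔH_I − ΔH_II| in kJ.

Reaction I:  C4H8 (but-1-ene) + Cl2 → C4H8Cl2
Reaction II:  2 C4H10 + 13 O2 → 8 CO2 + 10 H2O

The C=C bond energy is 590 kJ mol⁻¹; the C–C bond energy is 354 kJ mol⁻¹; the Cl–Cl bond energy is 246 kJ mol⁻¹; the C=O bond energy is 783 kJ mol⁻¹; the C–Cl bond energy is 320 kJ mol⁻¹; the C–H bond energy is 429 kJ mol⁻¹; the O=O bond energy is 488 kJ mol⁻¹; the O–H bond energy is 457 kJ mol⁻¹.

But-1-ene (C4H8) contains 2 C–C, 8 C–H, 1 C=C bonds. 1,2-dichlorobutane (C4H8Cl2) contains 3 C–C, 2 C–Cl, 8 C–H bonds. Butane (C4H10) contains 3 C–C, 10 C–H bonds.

Reaction II, by 4462 kJ

Reaction I:
  Bonds broken (reactants):
    C–C: 2 × 354 = 708
    C–H: 8 × 429 = 3432
    C=C: 1 × 590 = 590
    Cl–Cl: 1 × 246 = 246
    Σ(broken) = 4976 kJ
  Bonds formed (products):
    C–C: 3 × 354 = 1062
    C–Cl: 2 × 320 = 640
    C–H: 8 × 429 = 3432
    Σ(formed) = 5134 kJ
  ΔH_I = 4976 − 5134 = −158 kJ
Reaction II:
  Bonds broken (reactants):
    C–C: 6 × 354 = 2124
    C–H: 20 × 429 = 8580
    O=O: 13 × 488 = 6344
    Σ(broken) = 17048 kJ
  Bonds formed (products):
    C=O: 16 × 783 = 12528
    O–H: 20 × 457 = 9140
    Σ(formed) = 21668 kJ
  ΔH_II = 17048 − 21668 = −4620 kJ
ΔH_I − ΔH_II = +4462 kJ, so reaction II has the more negative ΔH; |ΔH_I − ΔH_II| = 4462 kJ.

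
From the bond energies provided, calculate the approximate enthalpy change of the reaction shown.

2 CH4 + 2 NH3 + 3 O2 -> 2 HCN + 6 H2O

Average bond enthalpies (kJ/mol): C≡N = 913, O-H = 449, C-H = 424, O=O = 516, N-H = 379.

Bonds broken (reactants):
  C-H: 8 × 424 = 3392
  N-H: 6 × 379 = 2274
  O=O: 3 × 516 = 1548
  Σ(broken) = 7214 kJ
Bonds formed (products):
  C≡N: 2 × 913 = 1826
  C-H: 2 × 424 = 848
  O-H: 12 × 449 = 5388
  Σ(formed) = 8062 kJ
ΔH = Σ(broken) − Σ(formed) = 7214 − 8062 = −848 kJ

ΔH ≈ −848 kJ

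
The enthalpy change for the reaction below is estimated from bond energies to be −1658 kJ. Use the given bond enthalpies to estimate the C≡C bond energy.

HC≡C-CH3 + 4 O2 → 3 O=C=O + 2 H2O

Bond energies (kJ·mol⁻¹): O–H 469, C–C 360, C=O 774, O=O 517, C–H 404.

D(C≡C) ≈ 818 kJ/mol

Let D be the C≡C bond energy.
Σ(broken) = 1×D + 1×360 + 4×404 + 4×517 = 4044 + D
Σ(formed) = 6×774 + 4×469 = 6520
ΔH = Σ(broken) − Σ(formed) = (4044 + D) − (6520) = −2476 + D
Setting this equal to −1658 kJ gives D = 818 kJ/mol.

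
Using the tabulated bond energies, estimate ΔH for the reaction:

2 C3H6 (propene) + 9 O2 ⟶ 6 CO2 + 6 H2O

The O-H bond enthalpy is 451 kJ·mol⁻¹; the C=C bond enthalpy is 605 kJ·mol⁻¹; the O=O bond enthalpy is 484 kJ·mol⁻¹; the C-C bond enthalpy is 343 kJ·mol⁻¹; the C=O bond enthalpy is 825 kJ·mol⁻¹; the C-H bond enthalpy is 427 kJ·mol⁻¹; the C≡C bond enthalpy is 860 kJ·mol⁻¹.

Bonds broken (reactants):
  C-C: 2 × 343 = 686
  C-H: 12 × 427 = 5124
  C=C: 2 × 605 = 1210
  O=O: 9 × 484 = 4356
  Σ(broken) = 11376 kJ
Bonds formed (products):
  C=O: 12 × 825 = 9900
  O-H: 12 × 451 = 5412
  Σ(formed) = 15312 kJ
ΔH = Σ(broken) − Σ(formed) = 11376 − 15312 = −3936 kJ

ΔH ≈ −3936 kJ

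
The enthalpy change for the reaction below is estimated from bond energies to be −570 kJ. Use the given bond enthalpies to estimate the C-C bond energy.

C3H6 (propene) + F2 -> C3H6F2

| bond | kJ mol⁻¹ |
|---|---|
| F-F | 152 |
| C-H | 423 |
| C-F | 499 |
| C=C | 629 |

D(C-C) ≈ 353 kJ/mol

Let D be the C-C bond energy.
Σ(broken) = 1×D + 6×423 + 1×629 + 1×152 = 3319 + D
Σ(formed) = 2×D + 2×499 + 6×423 = 3536 + 2D
ΔH = Σ(broken) − Σ(formed) = (3319 + D) − (3536 + 2D) = −217 − D
Setting this equal to −570 kJ gives D = 353 kJ/mol.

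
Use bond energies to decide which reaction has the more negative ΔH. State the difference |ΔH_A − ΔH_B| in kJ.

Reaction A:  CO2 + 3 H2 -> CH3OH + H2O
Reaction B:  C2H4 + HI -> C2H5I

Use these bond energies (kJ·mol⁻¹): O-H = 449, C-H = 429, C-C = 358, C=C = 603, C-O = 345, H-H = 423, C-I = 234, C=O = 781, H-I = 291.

Reaction A, by 21 kJ

Reaction A:
  Bonds broken (reactants):
    C=O: 2 × 781 = 1562
    H-H: 3 × 423 = 1269
    Σ(broken) = 2831 kJ
  Bonds formed (products):
    C-H: 3 × 429 = 1287
    C-O: 1 × 345 = 345
    O-H: 3 × 449 = 1347
    Σ(formed) = 2979 kJ
  ΔH_A = 2831 − 2979 = −148 kJ
Reaction B:
  Bonds broken (reactants):
    C-H: 4 × 429 = 1716
    C=C: 1 × 603 = 603
    H-I: 1 × 291 = 291
    Σ(broken) = 2610 kJ
  Bonds formed (products):
    C-C: 1 × 358 = 358
    C-H: 5 × 429 = 2145
    C-I: 1 × 234 = 234
    Σ(formed) = 2737 kJ
  ΔH_B = 2610 − 2737 = −127 kJ
ΔH_A − ΔH_B = −21 kJ, so reaction A has the more negative ΔH; |ΔH_A − ΔH_B| = 21 kJ.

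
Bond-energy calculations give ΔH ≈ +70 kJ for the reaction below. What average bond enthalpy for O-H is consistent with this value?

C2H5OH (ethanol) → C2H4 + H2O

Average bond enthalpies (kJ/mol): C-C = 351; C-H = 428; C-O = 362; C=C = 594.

D(O-H) ≈ 477 kJ/mol

Let D be the O-H bond energy.
Σ(broken) = 1×351 + 5×428 + 1×362 + 1×D = 2853 + D
Σ(formed) = 4×428 + 1×594 + 2×D = 2306 + 2D
ΔH = Σ(broken) − Σ(formed) = (2853 + D) − (2306 + 2D) = +547 − D
Setting this equal to +70 kJ gives D = 477 kJ/mol.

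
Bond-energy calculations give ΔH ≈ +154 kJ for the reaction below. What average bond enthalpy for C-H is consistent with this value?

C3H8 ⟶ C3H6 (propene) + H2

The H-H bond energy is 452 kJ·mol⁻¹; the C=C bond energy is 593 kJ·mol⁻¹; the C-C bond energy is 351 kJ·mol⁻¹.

D(C-H) ≈ 424 kJ/mol

Let D be the C-H bond energy.
Σ(broken) = 2×351 + 8×D = 702 + 8D
Σ(formed) = 1×351 + 6×D + 1×593 + 1×452 = 1396 + 6D
ΔH = Σ(broken) − Σ(formed) = (702 + 8D) − (1396 + 6D) = −694 + 2D
Setting this equal to +154 kJ gives 2D = 848, so D = 424 kJ/mol.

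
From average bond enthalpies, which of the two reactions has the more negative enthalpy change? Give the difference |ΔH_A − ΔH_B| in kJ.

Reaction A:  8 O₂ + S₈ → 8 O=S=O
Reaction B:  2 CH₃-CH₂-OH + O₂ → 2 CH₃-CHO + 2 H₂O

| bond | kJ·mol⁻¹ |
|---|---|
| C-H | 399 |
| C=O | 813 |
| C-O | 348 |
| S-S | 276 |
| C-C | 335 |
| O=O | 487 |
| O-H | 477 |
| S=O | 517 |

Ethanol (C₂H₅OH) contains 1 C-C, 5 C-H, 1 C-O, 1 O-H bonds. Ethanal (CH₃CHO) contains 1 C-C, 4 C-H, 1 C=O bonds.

Reaction A:
  Bonds broken (reactants):
    O=O: 8 × 487 = 3896
    S-S: 8 × 276 = 2208
    Σ(broken) = 6104 kJ
  Bonds formed (products):
    S=O: 16 × 517 = 8272
    Σ(formed) = 8272 kJ
  ΔH_A = 6104 − 8272 = −2168 kJ
Reaction B:
  Bonds broken (reactants):
    C-C: 2 × 335 = 670
    C-H: 10 × 399 = 3990
    C-O: 2 × 348 = 696
    O-H: 2 × 477 = 954
    O=O: 1 × 487 = 487
    Σ(broken) = 6797 kJ
  Bonds formed (products):
    C-C: 2 × 335 = 670
    C-H: 8 × 399 = 3192
    C=O: 2 × 813 = 1626
    O-H: 4 × 477 = 1908
    Σ(formed) = 7396 kJ
  ΔH_B = 6797 − 7396 = −599 kJ
ΔH_A − ΔH_B = −1569 kJ, so reaction A has the more negative ΔH; |ΔH_A − ΔH_B| = 1569 kJ.

Reaction A, by 1569 kJ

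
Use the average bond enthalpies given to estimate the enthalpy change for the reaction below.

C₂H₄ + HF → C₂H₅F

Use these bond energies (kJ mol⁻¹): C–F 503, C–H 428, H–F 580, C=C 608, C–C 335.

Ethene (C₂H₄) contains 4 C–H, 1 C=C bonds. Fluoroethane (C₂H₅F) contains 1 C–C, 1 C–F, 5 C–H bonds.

Bonds broken (reactants):
  C–H: 4 × 428 = 1712
  C=C: 1 × 608 = 608
  H–F: 1 × 580 = 580
  Σ(broken) = 2900 kJ
Bonds formed (products):
  C–C: 1 × 335 = 335
  C–F: 1 × 503 = 503
  C–H: 5 × 428 = 2140
  Σ(formed) = 2978 kJ
ΔH = Σ(broken) − Σ(formed) = 2900 − 2978 = −78 kJ

ΔH ≈ −78 kJ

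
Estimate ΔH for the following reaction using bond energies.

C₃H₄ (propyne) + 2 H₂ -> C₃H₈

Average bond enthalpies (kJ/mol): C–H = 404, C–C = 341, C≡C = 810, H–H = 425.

ΔH ≈ −297 kJ

Bonds broken (reactants):
  C≡C: 1 × 810 = 810
  C–C: 1 × 341 = 341
  C–H: 4 × 404 = 1616
  H–H: 2 × 425 = 850
  Σ(broken) = 3617 kJ
Bonds formed (products):
  C–C: 2 × 341 = 682
  C–H: 8 × 404 = 3232
  Σ(formed) = 3914 kJ
ΔH = Σ(broken) − Σ(formed) = 3617 − 3914 = −297 kJ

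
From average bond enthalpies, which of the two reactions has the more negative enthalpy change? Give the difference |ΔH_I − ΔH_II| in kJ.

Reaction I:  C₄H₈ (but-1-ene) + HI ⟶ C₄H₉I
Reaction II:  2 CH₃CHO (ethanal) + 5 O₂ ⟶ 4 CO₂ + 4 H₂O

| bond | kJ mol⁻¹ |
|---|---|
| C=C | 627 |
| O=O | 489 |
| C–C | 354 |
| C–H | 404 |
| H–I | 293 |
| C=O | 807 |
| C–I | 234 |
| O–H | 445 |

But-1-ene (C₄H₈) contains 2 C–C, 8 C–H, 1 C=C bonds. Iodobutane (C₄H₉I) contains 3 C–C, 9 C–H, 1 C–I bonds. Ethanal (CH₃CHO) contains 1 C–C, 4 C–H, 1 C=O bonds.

Reaction I:
  Bonds broken (reactants):
    C–C: 2 × 354 = 708
    C–H: 8 × 404 = 3232
    C=C: 1 × 627 = 627
    H–I: 1 × 293 = 293
    Σ(broken) = 4860 kJ
  Bonds formed (products):
    C–C: 3 × 354 = 1062
    C–H: 9 × 404 = 3636
    C–I: 1 × 234 = 234
    Σ(formed) = 4932 kJ
  ΔH_I = 4860 − 4932 = −72 kJ
Reaction II:
  Bonds broken (reactants):
    C–C: 2 × 354 = 708
    C–H: 8 × 404 = 3232
    C=O: 2 × 807 = 1614
    O=O: 5 × 489 = 2445
    Σ(broken) = 7999 kJ
  Bonds formed (products):
    C=O: 8 × 807 = 6456
    O–H: 8 × 445 = 3560
    Σ(formed) = 10016 kJ
  ΔH_II = 7999 − 10016 = −2017 kJ
ΔH_I − ΔH_II = +1945 kJ, so reaction II has the more negative ΔH; |ΔH_I − ΔH_II| = 1945 kJ.

Reaction II, by 1945 kJ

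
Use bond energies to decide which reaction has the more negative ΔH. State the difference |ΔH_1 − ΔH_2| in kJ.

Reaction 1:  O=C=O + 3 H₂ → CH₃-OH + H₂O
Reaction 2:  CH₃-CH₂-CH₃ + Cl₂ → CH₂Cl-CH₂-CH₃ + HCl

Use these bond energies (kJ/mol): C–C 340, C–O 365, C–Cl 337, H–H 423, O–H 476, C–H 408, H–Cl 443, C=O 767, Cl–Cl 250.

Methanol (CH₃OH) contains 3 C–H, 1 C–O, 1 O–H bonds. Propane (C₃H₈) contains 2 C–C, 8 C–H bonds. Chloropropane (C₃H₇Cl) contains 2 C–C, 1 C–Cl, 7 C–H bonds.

Reaction 1, by 92 kJ

Reaction 1:
  Bonds broken (reactants):
    C=O: 2 × 767 = 1534
    H–H: 3 × 423 = 1269
    Σ(broken) = 2803 kJ
  Bonds formed (products):
    C–H: 3 × 408 = 1224
    C–O: 1 × 365 = 365
    O–H: 3 × 476 = 1428
    Σ(formed) = 3017 kJ
  ΔH_1 = 2803 − 3017 = −214 kJ
Reaction 2:
  Bonds broken (reactants):
    C–C: 2 × 340 = 680
    C–H: 8 × 408 = 3264
    Cl–Cl: 1 × 250 = 250
    Σ(broken) = 4194 kJ
  Bonds formed (products):
    C–C: 2 × 340 = 680
    C–Cl: 1 × 337 = 337
    C–H: 7 × 408 = 2856
    H–Cl: 1 × 443 = 443
    Σ(formed) = 4316 kJ
  ΔH_2 = 4194 − 4316 = −122 kJ
ΔH_1 − ΔH_2 = −92 kJ, so reaction 1 has the more negative ΔH; |ΔH_1 − ΔH_2| = 92 kJ.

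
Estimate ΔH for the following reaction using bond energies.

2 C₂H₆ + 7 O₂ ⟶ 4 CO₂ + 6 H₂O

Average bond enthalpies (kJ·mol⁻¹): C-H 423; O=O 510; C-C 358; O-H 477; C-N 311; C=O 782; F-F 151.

Bonds broken (reactants):
  C-C: 2 × 358 = 716
  C-H: 12 × 423 = 5076
  O=O: 7 × 510 = 3570
  Σ(broken) = 9362 kJ
Bonds formed (products):
  C=O: 8 × 782 = 6256
  O-H: 12 × 477 = 5724
  Σ(formed) = 11980 kJ
ΔH = Σ(broken) − Σ(formed) = 9362 − 11980 = −2618 kJ

ΔH ≈ −2618 kJ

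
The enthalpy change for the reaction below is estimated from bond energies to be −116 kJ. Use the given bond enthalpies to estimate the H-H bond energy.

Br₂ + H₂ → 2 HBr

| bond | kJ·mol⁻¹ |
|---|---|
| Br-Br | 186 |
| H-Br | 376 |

D(H-H) ≈ 450 kJ/mol

Let D be the H-H bond energy.
Σ(broken) = 1×186 + 1×D = 186 + D
Σ(formed) = 2×376 = 752
ΔH = Σ(broken) − Σ(formed) = (186 + D) − (752) = −566 + D
Setting this equal to −116 kJ gives D = 450 kJ/mol.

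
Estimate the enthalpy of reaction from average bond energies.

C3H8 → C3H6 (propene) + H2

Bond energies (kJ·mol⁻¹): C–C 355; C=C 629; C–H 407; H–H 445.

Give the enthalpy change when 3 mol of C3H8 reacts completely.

Bonds broken (reactants):
  C–C: 2 × 355 = 710
  C–H: 8 × 407 = 3256
  Σ(broken) = 3966 kJ
Bonds formed (products):
  C–C: 1 × 355 = 355
  C–H: 6 × 407 = 2442
  C=C: 1 × 629 = 629
  H–H: 1 × 445 = 445
  Σ(formed) = 3871 kJ
ΔH = Σ(broken) − Σ(formed) = 3966 − 3871 = +95 kJ
For 3× the reaction as written: 3 × (+95) = +285 kJ

ΔH = +285 kJ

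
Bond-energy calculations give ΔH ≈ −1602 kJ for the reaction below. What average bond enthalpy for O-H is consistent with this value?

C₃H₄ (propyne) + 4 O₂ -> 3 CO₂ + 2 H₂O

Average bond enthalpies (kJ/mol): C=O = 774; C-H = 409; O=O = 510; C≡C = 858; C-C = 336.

D(O-H) ≈ 457 kJ/mol

Let D be the O-H bond energy.
Σ(broken) = 1×858 + 1×336 + 4×409 + 4×510 = 4870
Σ(formed) = 6×774 + 4×D = 4644 + 4D
ΔH = Σ(broken) − Σ(formed) = (4870) − (4644 + 4D) = +226 − 4D
Setting this equal to −1602 kJ gives 4D = 1828, so D = 457 kJ/mol.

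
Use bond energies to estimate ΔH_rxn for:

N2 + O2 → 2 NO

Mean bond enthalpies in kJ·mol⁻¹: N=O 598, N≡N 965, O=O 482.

ΔH ≈ +251 kJ

Bonds broken (reactants):
  N≡N: 1 × 965 = 965
  O=O: 1 × 482 = 482
  Σ(broken) = 1447 kJ
Bonds formed (products):
  N=O: 2 × 598 = 1196
  Σ(formed) = 1196 kJ
ΔH = Σ(broken) − Σ(formed) = 1447 − 1196 = +251 kJ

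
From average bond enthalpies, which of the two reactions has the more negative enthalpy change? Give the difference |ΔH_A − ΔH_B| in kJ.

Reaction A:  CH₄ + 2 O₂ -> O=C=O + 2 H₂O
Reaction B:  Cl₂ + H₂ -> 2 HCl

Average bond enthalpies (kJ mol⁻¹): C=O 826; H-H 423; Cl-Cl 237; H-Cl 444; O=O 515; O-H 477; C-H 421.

Reaction A, by 618 kJ

Reaction A:
  Bonds broken (reactants):
    C-H: 4 × 421 = 1684
    O=O: 2 × 515 = 1030
    Σ(broken) = 2714 kJ
  Bonds formed (products):
    C=O: 2 × 826 = 1652
    O-H: 4 × 477 = 1908
    Σ(formed) = 3560 kJ
  ΔH_A = 2714 − 3560 = −846 kJ
Reaction B:
  Bonds broken (reactants):
    Cl-Cl: 1 × 237 = 237
    H-H: 1 × 423 = 423
    Σ(broken) = 660 kJ
  Bonds formed (products):
    H-Cl: 2 × 444 = 888
    Σ(formed) = 888 kJ
  ΔH_B = 660 − 888 = −228 kJ
ΔH_A − ΔH_B = −618 kJ, so reaction A has the more negative ΔH; |ΔH_A − ΔH_B| = 618 kJ.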